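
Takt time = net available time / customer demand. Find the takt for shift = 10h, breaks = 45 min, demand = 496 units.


Available = 10×60 - 45 = 555 min
Takt time = 555 / 496
= 1.12 min/unit


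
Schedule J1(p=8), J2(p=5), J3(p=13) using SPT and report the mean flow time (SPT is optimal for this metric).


SPT order: J2 → J1 → J3
Completion times:
  J2: C=5
  J1: C=13
  J3: C=26
Sum = 44, n = 3
Mean flow = 44/3
= 14.67


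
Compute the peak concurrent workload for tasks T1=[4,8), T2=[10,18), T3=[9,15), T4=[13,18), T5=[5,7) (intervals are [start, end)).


Check each time point for overlaps:
  t=13: 3 tasks active (T2, T3, T4)
Max concurrent = 3


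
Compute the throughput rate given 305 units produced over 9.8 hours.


Throughput = units / time
= 305 / 9.8
= 31.1 units/hour


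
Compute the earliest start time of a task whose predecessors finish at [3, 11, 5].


ES = max of all predecessor completion times
Predecessors: [3, 11, 5]
ES = max(3, 11, 5)
= 11


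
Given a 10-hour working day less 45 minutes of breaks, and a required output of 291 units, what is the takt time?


Available = 10×60 - 45 = 555 min
Takt time = 555 / 291
= 1.91 min/unit


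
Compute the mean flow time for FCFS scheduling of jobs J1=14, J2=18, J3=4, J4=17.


Completion times:
  J1: completes at 14
  J2: completes at 32
  J3: completes at 36
  J4: completes at 53
Sum = 135
Average = 135/4
= 33.75


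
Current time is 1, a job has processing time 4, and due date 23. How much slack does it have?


Slack = due - current_time - processing
= 23 - 1 - 4
= 18


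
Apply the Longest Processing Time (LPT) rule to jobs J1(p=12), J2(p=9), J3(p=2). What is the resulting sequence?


LPT: sort by longest processing time first
  J1: p=12
  J2: p=9
  J3: p=2
Order: J1 → J2 → J3


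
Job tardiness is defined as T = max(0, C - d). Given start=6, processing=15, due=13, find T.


Completion = start + processing = 6 + 15 = 21
Tardiness = max(0, C - d) = max(0, 21 - 13)
= max(0, 8)
= 8


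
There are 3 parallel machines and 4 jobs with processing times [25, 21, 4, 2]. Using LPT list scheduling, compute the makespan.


Jobs (LPT sorted): [25, 21, 4, 2]
Machines: 3
  J=25 → Machine 1 (load: 0+25=25)
  J=21 → Machine 2 (load: 0+21=21)
  J=4 → Machine 3 (load: 0+4=4)
  J=2 → Machine 3 (load: 4+2=6)
Machine loads: [25, 21, 6]
Makespan = max = 25 time units


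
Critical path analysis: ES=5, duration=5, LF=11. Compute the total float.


EF = ES + duration = 5 + 5 = 10
LS = LF - duration = 11 - 5 = 6
Total Float = LF - EF = 11 - 10
(or LS - ES = 6 - 5)
= 1


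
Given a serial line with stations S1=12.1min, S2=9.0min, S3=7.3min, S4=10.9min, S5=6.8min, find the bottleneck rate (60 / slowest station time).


Bottleneck = longest station time
Station times: [12.1, 9.0, 7.3, 10.9, 6.8]
Max = 12.1 min
Rate = 60 / 12.1
= 4.96 units/hour (bottleneck: 12.1min)


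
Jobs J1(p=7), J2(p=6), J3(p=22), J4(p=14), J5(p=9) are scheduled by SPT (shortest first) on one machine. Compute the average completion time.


SPT order: J2 → J1 → J5 → J4 → J3
Completion times:
  J2: C=6
  J1: C=13
  J5: C=22
  J4: C=36
  J3: C=58
Sum = 135, n = 5
Mean flow = 135/5
= 27.00


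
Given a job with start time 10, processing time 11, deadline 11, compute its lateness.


Completion = 10 + 11 = 21
Lateness = C - d = 21 - 11
= 10


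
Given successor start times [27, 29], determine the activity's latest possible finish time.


LF = min of all successor start times
Successors start at: [27, 29]
LF = min(27, 29)
= 27


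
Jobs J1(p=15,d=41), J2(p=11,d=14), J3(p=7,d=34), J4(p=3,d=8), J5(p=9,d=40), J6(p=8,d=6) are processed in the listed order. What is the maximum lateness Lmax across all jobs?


Lateness per job (L = C - d):
  J1: C=15, d=41, L=-26
  J2: C=26, d=14, L=12
  J3: C=33, d=34, L=-1
  J4: C=36, d=8, L=28
  J5: C=45, d=40, L=5
  J6: C=53, d=6, L=47
Lmax = max(-26, 12, -1, 28, 5, 47)
= 47


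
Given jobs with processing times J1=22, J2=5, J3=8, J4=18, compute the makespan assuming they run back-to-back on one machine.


Sequential makespan: sum all processing times
= 22 + 5 + 8 + 18
= 53 time units


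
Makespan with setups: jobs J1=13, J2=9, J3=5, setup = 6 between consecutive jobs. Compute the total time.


Makespan = Σ processing + (n-1) × setup
= (13 + 9 + 5) + (3-1)×6
= 27 + 12
= 39 time units


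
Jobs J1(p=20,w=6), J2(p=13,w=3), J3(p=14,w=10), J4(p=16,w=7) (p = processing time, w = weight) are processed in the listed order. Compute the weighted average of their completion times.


Completion times:
  J1: C=20, w×C=6×20=120
  J2: C=33, w×C=3×33=99
  J3: C=47, w×C=10×47=470
  J4: C=63, w×C=7×63=441
Sum w×C = 1130
Sum w = 26
Weighted avg = 1130/26
= 43.46


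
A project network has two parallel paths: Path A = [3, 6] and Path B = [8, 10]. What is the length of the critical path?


Path A: 3 + 6 = 9
Path B: 8 + 10 = 18
Critical path = longest = max(9, 18)
= 18 (Path B)


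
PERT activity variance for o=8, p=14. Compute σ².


σ² = ((p - o) / 6)² = (p - o)² / 36
= (14 - 8)² / 36
= 6² / 36
= 36 / 36
= 1.0000


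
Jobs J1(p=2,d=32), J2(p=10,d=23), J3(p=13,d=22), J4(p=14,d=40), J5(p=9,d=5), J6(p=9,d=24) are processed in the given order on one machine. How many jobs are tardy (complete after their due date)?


Completion vs due date:
  J1: C=2, d=32 → on time
  J2: C=12, d=23 → on time
  J3: C=25, d=22 → TARDY
  J4: C=39, d=40 → on time
  J5: C=48, d=5 → TARDY
  J6: C=57, d=24 → TARDY
Tardy jobs: J3, J5, J6
Count = 3


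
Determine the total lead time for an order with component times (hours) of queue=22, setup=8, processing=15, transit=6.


Lead time = queue + setup + processing + transit
= 22 + 8 + 15 + 6
= 51 hours


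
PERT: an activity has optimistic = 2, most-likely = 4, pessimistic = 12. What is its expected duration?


te = (o + 4m + p) / 6
= (2 + 4×4 + 12) / 6
= (2 + 16 + 12) / 6
= 30 / 6
= 5.00


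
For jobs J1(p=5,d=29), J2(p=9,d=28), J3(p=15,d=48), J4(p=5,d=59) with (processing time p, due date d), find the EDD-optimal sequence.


EDD: sort by earliest due date
  J2: d=28, p=9
  J1: d=29, p=5
  J3: d=48, p=15
  J4: d=59, p=5
Order: J2 → J1 → J3 → J4


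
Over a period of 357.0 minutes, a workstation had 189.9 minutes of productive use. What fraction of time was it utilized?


Utilization = busy / total × 100
= 189.9 / 357.0 × 100
= 53.2%


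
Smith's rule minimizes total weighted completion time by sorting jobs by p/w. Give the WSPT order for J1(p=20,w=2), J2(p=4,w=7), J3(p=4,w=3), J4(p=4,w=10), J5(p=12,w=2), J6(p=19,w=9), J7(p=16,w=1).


WSPT (Smith's rule): sort by p/w ascending
  J4: p/w = 4/10 = 0.400
  J2: p/w = 4/7 = 0.571
  J3: p/w = 4/3 = 1.333
  J6: p/w = 19/9 = 2.111
  J5: p/w = 12/2 = 6.000
  J1: p/w = 20/2 = 10.000
  J7: p/w = 16/1 = 16.000
Order: J4 → J2 → J3 → J6 → J5 → J1 → J7


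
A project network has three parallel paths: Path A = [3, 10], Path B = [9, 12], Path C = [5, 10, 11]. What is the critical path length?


Path A: 3 + 10 = 13
Path B: 9 + 12 = 21
Path C: 5 + 10 + 11 = 26
Critical path = longest = max(13, 21, 26)
= 26 (Path C)


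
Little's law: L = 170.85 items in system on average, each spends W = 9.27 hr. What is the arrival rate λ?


Little's law: L = λW → λ = L / W
= 170.85 / 9.27
= 18.43 per hour


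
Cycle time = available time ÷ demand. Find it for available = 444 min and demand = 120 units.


Cycle time = available time / demand
= 444 / 120
= 3.70 min/unit


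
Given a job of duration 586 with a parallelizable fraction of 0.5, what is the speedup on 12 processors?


Amdahl's law: T_p = T × ((1-p) + p/N)
= 586 × ((1-0.5) + 0.5/12)
= 586 × (0.50 + 0.0417)
= 586 × 0.5417
= 317.42
Speedup = 586/317.42
= 1.85×


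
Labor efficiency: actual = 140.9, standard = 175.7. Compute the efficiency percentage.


Efficiency = (actual / standard) × 100
= (140.9 / 175.7) × 100
= 80.2%


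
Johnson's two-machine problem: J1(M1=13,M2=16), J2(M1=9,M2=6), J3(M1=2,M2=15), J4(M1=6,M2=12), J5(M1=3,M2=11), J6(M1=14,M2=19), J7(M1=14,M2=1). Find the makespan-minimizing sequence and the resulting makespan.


Johnson's rule:
Group 1 (M1≤M2, sort by M1): ['J3', 'J5', 'J4', 'J1', 'J6']
Group 2 (M1>M2, sort desc M2): ['J2', 'J7']
Sequence: J3 → J5 → J4 → J1 → J6 → J2 → J7
Makespan calculation:
  J3: M1 done=2, M2 done=17
  J5: M1 done=5, M2 done=28
  J4: M1 done=11, M2 done=40
  J1: M1 done=24, M2 done=56
  J6: M1 done=38, M2 done=75
  J2: M1 done=47, M2 done=81
  J7: M1 done=61, M2 done=82
= Sequence: J3 → J5 → J4 → J1 → J6 → J2 → J7, Makespan: 82


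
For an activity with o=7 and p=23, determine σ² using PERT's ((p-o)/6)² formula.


σ² = ((p - o) / 6)² = (p - o)² / 36
= (23 - 7)² / 36
= 16² / 36
= 256 / 36
= 7.1111


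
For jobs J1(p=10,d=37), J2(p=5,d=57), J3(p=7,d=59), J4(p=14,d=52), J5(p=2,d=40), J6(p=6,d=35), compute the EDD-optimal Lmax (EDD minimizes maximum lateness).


EDD order: J6 → J1 → J5 → J4 → J2 → J3
Completion and lateness:
  J6: C=6, d=35, L=6-35=-29
  J1: C=16, d=37, L=16-37=-21
  J5: C=18, d=40, L=18-40=-22
  J4: C=32, d=52, L=32-52=-20
  J2: C=37, d=57, L=37-57=-20
  J3: C=44, d=59, L=44-59=-15
Lmax = max(-29, -21, -22, -20, -20, -15)
= -15


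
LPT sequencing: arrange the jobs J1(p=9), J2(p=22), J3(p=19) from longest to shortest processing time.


LPT: sort by longest processing time first
  J2: p=22
  J3: p=19
  J1: p=9
Order: J2 → J3 → J1


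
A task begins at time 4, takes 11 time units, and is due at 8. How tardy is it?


Completion = start + processing = 4 + 11 = 15
Tardiness = max(0, C - d) = max(0, 15 - 8)
= max(0, 7)
= 7


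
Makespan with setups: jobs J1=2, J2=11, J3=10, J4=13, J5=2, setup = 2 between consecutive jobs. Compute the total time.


Makespan = Σ processing + (n-1) × setup
= (2 + 11 + 10 + 13 + 2) + (5-1)×2
= 38 + 8
= 46 time units


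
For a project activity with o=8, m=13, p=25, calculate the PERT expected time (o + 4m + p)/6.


te = (o + 4m + p) / 6
= (8 + 4×13 + 25) / 6
= (8 + 52 + 25) / 6
= 85 / 6
= 14.17


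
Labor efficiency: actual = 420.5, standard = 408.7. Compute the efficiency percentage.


Efficiency = (actual / standard) × 100
= (420.5 / 408.7) × 100
= 102.9%


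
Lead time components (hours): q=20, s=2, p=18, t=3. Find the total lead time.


Lead time = queue + setup + processing + transit
= 20 + 2 + 18 + 3
= 43 hours


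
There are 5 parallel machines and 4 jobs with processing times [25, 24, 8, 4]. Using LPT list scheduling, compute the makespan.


Jobs (LPT sorted): [25, 24, 8, 4]
Machines: 5
  J=25 → Machine 1 (load: 0+25=25)
  J=24 → Machine 2 (load: 0+24=24)
  J=8 → Machine 3 (load: 0+8=8)
  J=4 → Machine 4 (load: 0+4=4)
Machine loads: [25, 24, 8, 4, 0]
Makespan = max = 25 time units


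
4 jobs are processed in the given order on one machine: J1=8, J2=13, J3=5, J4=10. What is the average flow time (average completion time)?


Completion times:
  J1: completes at 8
  J2: completes at 21
  J3: completes at 26
  J4: completes at 36
Sum = 91
Average = 91/4
= 22.75


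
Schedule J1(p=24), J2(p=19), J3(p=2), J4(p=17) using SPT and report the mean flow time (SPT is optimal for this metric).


SPT order: J3 → J4 → J2 → J1
Completion times:
  J3: C=2
  J4: C=19
  J2: C=38
  J1: C=62
Sum = 121, n = 4
Mean flow = 121/4
= 30.25


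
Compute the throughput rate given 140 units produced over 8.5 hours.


Throughput = units / time
= 140 / 8.5
= 16.5 units/hour


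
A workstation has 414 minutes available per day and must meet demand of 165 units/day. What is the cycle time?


Cycle time = available time / demand
= 414 / 165
= 2.51 min/unit


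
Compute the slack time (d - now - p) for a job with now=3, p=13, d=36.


Slack = due - current_time - processing
= 36 - 3 - 13
= 20


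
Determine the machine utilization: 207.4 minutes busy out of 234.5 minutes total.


Utilization = busy / total × 100
= 207.4 / 234.5 × 100
= 88.4%


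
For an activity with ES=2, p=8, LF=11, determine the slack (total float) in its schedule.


EF = ES + duration = 2 + 8 = 10
LS = LF - duration = 11 - 8 = 3
Total Float = LF - EF = 11 - 10
(or LS - ES = 3 - 2)
= 1


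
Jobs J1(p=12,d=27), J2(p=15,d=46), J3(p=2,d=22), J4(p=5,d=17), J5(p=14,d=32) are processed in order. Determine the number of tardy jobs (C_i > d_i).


Completion vs due date:
  J1: C=12, d=27 → on time
  J2: C=27, d=46 → on time
  J3: C=29, d=22 → TARDY
  J4: C=34, d=17 → TARDY
  J5: C=48, d=32 → TARDY
Tardy jobs: J3, J4, J5
Count = 3


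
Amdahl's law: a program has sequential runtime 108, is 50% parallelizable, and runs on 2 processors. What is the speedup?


Amdahl's law: T_p = T × ((1-p) + p/N)
= 108 × ((1-0.5) + 0.5/2)
= 108 × (0.50 + 0.2500)
= 108 × 0.7500
= 81.00
Speedup = 108/81.00
= 1.33×


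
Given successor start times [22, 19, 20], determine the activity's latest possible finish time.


LF = min of all successor start times
Successors start at: [22, 19, 20]
LF = min(22, 19, 20)
= 19


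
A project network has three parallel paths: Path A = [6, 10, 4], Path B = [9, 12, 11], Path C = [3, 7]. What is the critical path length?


Path A: 6 + 10 + 4 = 20
Path B: 9 + 12 + 11 = 32
Path C: 3 + 7 = 10
Critical path = longest = max(20, 32, 10)
= 32 (Path B)


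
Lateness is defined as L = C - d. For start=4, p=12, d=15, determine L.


Completion = 4 + 12 = 16
Lateness = C - d = 16 - 15
= 1


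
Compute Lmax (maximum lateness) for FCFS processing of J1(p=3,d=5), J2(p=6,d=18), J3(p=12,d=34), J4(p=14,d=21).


Lateness per job (L = C - d):
  J1: C=3, d=5, L=-2
  J2: C=9, d=18, L=-9
  J3: C=21, d=34, L=-13
  J4: C=35, d=21, L=14
Lmax = max(-2, -9, -13, 14)
= 14


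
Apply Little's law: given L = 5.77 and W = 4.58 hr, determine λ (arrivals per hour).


Little's law: L = λW → λ = L / W
= 5.77 / 4.58
= 1.26 per hour


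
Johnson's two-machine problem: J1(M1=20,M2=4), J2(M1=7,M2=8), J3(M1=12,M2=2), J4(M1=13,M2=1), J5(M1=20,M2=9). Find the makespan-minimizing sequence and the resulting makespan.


Johnson's rule:
Group 1 (M1≤M2, sort by M1): ['J2']
Group 2 (M1>M2, sort desc M2): ['J5', 'J1', 'J3', 'J4']
Sequence: J2 → J5 → J1 → J3 → J4
Makespan calculation:
  J2: M1 done=7, M2 done=15
  J5: M1 done=27, M2 done=36
  J1: M1 done=47, M2 done=51
  J3: M1 done=59, M2 done=61
  J4: M1 done=72, M2 done=73
= Sequence: J2 → J5 → J1 → J3 → J4, Makespan: 73


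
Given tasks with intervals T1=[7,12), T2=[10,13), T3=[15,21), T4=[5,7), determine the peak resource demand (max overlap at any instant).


Check each time point for overlaps:
  t=10: 2 tasks active (T1, T2)
Max concurrent = 2


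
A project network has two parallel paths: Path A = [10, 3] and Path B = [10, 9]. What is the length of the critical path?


Path A: 10 + 3 = 13
Path B: 10 + 9 = 19
Critical path = longest = max(13, 19)
= 19 (Path B)


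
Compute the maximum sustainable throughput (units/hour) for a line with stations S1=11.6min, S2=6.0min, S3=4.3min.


Bottleneck = longest station time
Station times: [11.6, 6.0, 4.3]
Max = 11.6 min
Rate = 60 / 11.6
= 5.17 units/hour (bottleneck: 11.6min)


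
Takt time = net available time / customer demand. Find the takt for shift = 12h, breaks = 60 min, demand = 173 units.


Available = 12×60 - 60 = 660 min
Takt time = 660 / 173
= 3.82 min/unit


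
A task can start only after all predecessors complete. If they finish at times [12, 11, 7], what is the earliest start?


ES = max of all predecessor completion times
Predecessors: [12, 11, 7]
ES = max(12, 11, 7)
= 12


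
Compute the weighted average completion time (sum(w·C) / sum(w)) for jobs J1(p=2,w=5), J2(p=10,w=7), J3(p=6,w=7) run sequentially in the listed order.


Completion times:
  J1: C=2, w×C=5×2=10
  J2: C=12, w×C=7×12=84
  J3: C=18, w×C=7×18=126
Sum w×C = 220
Sum w = 19
Weighted avg = 220/19
= 11.58


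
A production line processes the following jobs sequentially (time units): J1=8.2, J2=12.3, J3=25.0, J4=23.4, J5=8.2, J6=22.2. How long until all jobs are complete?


Sequential makespan: sum all processing times
= 8.2 + 12.3 + 25.0 + 23.4 + 8.2 + 22.2
= 99.3 time units


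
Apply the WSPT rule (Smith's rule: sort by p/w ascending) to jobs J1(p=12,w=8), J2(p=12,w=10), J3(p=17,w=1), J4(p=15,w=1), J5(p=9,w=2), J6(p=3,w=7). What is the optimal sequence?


WSPT (Smith's rule): sort by p/w ascending
  J6: p/w = 3/7 = 0.429
  J2: p/w = 12/10 = 1.200
  J1: p/w = 12/8 = 1.500
  J5: p/w = 9/2 = 4.500
  J4: p/w = 15/1 = 15.000
  J3: p/w = 17/1 = 17.000
Order: J6 → J2 → J1 → J5 → J4 → J3


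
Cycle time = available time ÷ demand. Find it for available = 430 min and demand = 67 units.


Cycle time = available time / demand
= 430 / 67
= 6.42 min/unit


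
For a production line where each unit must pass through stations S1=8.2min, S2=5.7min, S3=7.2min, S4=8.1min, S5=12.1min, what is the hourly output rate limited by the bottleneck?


Bottleneck = longest station time
Station times: [8.2, 5.7, 7.2, 8.1, 12.1]
Max = 12.1 min
Rate = 60 / 12.1
= 4.96 units/hour (bottleneck: 12.1min)


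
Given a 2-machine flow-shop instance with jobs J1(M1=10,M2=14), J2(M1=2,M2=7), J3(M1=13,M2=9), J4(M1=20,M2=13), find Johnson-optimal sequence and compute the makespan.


Johnson's rule:
Group 1 (M1≤M2, sort by M1): ['J2', 'J1']
Group 2 (M1>M2, sort desc M2): ['J4', 'J3']
Sequence: J2 → J1 → J4 → J3
Makespan calculation:
  J2: M1 done=2, M2 done=9
  J1: M1 done=12, M2 done=26
  J4: M1 done=32, M2 done=45
  J3: M1 done=45, M2 done=54
= Sequence: J2 → J1 → J4 → J3, Makespan: 54


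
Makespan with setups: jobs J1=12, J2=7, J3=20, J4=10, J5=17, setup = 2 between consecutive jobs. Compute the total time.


Makespan = Σ processing + (n-1) × setup
= (12 + 7 + 20 + 10 + 17) + (5-1)×2
= 66 + 8
= 74 time units


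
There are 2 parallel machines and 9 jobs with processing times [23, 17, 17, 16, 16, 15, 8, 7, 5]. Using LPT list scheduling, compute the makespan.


Jobs (LPT sorted): [23, 17, 17, 16, 16, 15, 8, 7, 5]
Machines: 2
  J=23 → Machine 1 (load: 0+23=23)
  J=17 → Machine 2 (load: 0+17=17)
  J=17 → Machine 2 (load: 17+17=34)
  J=16 → Machine 1 (load: 23+16=39)
  J=16 → Machine 2 (load: 34+16=50)
  J=15 → Machine 1 (load: 39+15=54)
  J=8 → Machine 2 (load: 50+8=58)
  J=7 → Machine 1 (load: 54+7=61)
  J=5 → Machine 2 (load: 58+5=63)
Machine loads: [61, 63]
Makespan = max = 63 time units


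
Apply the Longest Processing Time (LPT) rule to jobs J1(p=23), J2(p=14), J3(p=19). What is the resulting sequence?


LPT: sort by longest processing time first
  J1: p=23
  J3: p=19
  J2: p=14
Order: J1 → J3 → J2


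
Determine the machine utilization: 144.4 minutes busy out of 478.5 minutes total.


Utilization = busy / total × 100
= 144.4 / 478.5 × 100
= 30.2%


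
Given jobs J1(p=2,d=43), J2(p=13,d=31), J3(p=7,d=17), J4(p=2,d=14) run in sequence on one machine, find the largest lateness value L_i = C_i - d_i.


Lateness per job (L = C - d):
  J1: C=2, d=43, L=-41
  J2: C=15, d=31, L=-16
  J3: C=22, d=17, L=5
  J4: C=24, d=14, L=10
Lmax = max(-41, -16, 5, 10)
= 10


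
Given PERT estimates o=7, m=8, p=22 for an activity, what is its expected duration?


te = (o + 4m + p) / 6
= (7 + 4×8 + 22) / 6
= (7 + 32 + 22) / 6
= 61 / 6
= 10.17


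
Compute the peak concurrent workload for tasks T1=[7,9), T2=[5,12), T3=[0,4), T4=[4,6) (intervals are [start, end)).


Check each time point for overlaps:
  t=5: 2 tasks active (T2, T4)
Max concurrent = 2


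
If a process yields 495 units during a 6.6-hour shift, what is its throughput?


Throughput = units / time
= 495 / 6.6
= 75.0 units/hour


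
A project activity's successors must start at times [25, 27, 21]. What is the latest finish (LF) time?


LF = min of all successor start times
Successors start at: [25, 27, 21]
LF = min(25, 27, 21)
= 21


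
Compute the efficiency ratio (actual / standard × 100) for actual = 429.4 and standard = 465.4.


Efficiency = (actual / standard) × 100
= (429.4 / 465.4) × 100
= 92.3%


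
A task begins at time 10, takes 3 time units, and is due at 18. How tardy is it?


Completion = start + processing = 10 + 3 = 13
Tardiness = max(0, C - d) = max(0, 13 - 18)
= max(0, -5)
= 0


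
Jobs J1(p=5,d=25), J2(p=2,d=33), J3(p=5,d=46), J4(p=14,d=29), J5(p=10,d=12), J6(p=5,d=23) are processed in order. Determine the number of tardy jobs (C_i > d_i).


Completion vs due date:
  J1: C=5, d=25 → on time
  J2: C=7, d=33 → on time
  J3: C=12, d=46 → on time
  J4: C=26, d=29 → on time
  J5: C=36, d=12 → TARDY
  J6: C=41, d=23 → TARDY
Tardy jobs: J5, J6
Count = 2


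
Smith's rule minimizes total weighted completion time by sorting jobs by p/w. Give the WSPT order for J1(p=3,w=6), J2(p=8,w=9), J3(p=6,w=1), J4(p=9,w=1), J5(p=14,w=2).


WSPT (Smith's rule): sort by p/w ascending
  J1: p/w = 3/6 = 0.500
  J2: p/w = 8/9 = 0.889
  J3: p/w = 6/1 = 6.000
  J5: p/w = 14/2 = 7.000
  J4: p/w = 9/1 = 9.000
Order: J1 → J2 → J3 → J5 → J4


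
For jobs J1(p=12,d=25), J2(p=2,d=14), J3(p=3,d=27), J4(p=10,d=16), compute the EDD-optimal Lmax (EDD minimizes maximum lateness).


EDD order: J2 → J4 → J1 → J3
Completion and lateness:
  J2: C=2, d=14, L=2-14=-12
  J4: C=12, d=16, L=12-16=-4
  J1: C=24, d=25, L=24-25=-1
  J3: C=27, d=27, L=27-27=0
Lmax = max(-12, -4, -1, 0)
= 0


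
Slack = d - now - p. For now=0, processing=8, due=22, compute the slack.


Slack = due - current_time - processing
= 22 - 0 - 8
= 14


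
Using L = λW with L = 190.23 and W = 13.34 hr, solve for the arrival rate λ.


Little's law: L = λW → λ = L / W
= 190.23 / 13.34
= 14.26 per hour


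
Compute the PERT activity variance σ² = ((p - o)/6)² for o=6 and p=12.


σ² = ((p - o) / 6)² = (p - o)² / 36
= (12 - 6)² / 36
= 6² / 36
= 36 / 36
= 1.0000


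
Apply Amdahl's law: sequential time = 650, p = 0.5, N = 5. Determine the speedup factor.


Amdahl's law: T_p = T × ((1-p) + p/N)
= 650 × ((1-0.5) + 0.5/5)
= 650 × (0.50 + 0.1000)
= 650 × 0.6000
= 390.00
Speedup = 650/390.00
= 1.67×


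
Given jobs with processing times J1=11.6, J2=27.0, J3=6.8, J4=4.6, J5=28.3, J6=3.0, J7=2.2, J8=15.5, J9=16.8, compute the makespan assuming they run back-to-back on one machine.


Sequential makespan: sum all processing times
= 11.6 + 27.0 + 6.8 + 4.6 + 28.3 + 3.0 + 2.2 + 15.5 + 16.8
= 115.8 time units


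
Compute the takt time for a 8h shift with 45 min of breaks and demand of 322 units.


Available = 8×60 - 45 = 435 min
Takt time = 435 / 322
= 1.35 min/unit


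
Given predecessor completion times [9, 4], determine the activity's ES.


ES = max of all predecessor completion times
Predecessors: [9, 4]
ES = max(9, 4)
= 9


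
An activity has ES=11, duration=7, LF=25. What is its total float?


EF = ES + duration = 11 + 7 = 18
LS = LF - duration = 25 - 7 = 18
Total Float = LF - EF = 25 - 18
(or LS - ES = 18 - 11)
= 7


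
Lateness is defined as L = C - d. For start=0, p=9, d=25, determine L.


Completion = 0 + 9 = 9
Lateness = C - d = 9 - 25
= -16


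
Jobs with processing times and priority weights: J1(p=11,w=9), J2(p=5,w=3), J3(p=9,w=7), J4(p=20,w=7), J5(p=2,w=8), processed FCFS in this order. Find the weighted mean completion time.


Completion times:
  J1: C=11, w×C=9×11=99
  J2: C=16, w×C=3×16=48
  J3: C=25, w×C=7×25=175
  J4: C=45, w×C=7×45=315
  J5: C=47, w×C=8×47=376
Sum w×C = 1013
Sum w = 34
Weighted avg = 1013/34
= 29.79


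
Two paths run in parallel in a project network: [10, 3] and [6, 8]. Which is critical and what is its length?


Path A: 10 + 3 = 13
Path B: 6 + 8 = 14
Critical path = longest = max(13, 14)
= 14 (Path B)


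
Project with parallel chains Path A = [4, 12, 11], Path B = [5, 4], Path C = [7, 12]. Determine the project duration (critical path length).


Path A: 4 + 12 + 11 = 27
Path B: 5 + 4 = 9
Path C: 7 + 12 = 19
Critical path = longest = max(27, 9, 19)
= 27 (Path A)


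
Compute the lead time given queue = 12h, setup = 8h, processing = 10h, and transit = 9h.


Lead time = queue + setup + processing + transit
= 12 + 8 + 10 + 9
= 39 hours


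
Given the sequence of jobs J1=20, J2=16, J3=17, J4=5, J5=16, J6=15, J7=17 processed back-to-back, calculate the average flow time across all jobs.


Completion times:
  J1: completes at 20
  J2: completes at 36
  J3: completes at 53
  J4: completes at 58
  J5: completes at 74
  J6: completes at 89
  J7: completes at 106
Sum = 436
Average = 436/7
= 62.29


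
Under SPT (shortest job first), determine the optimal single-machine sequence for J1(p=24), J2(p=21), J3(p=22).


SPT: sort by shortest processing time
  J2: p=21
  J3: p=22
  J1: p=24
Order: J2 → J3 → J1


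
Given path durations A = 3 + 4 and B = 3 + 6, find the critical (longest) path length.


Path A: 3 + 4 = 7
Path B: 3 + 6 = 9
Critical path = longest = max(7, 9)
= 9 (Path B)


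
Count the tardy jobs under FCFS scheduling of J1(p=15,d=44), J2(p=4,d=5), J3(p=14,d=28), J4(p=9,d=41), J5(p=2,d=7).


Completion vs due date:
  J1: C=15, d=44 → on time
  J2: C=19, d=5 → TARDY
  J3: C=33, d=28 → TARDY
  J4: C=42, d=41 → TARDY
  J5: C=44, d=7 → TARDY
Tardy jobs: J2, J3, J4, J5
Count = 4


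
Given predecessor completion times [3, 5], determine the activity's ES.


ES = max of all predecessor completion times
Predecessors: [3, 5]
ES = max(3, 5)
= 5


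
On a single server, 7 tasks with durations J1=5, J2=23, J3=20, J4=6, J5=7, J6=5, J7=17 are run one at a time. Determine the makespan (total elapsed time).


Sequential makespan: sum all processing times
= 5 + 23 + 20 + 6 + 7 + 5 + 17
= 83 time units


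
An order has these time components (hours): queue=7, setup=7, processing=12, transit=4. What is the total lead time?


Lead time = queue + setup + processing + transit
= 7 + 7 + 12 + 4
= 30 hours


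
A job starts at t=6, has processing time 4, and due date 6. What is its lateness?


Completion = 6 + 4 = 10
Lateness = C - d = 10 - 6
= 4


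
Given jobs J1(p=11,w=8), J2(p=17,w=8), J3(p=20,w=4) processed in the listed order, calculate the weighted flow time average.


Completion times:
  J1: C=11, w×C=8×11=88
  J2: C=28, w×C=8×28=224
  J3: C=48, w×C=4×48=192
Sum w×C = 504
Sum w = 20
Weighted avg = 504/20
= 25.20


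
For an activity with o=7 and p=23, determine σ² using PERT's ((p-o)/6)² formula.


σ² = ((p - o) / 6)² = (p - o)² / 36
= (23 - 7)² / 36
= 16² / 36
= 256 / 36
= 7.1111


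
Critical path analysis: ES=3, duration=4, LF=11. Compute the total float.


EF = ES + duration = 3 + 4 = 7
LS = LF - duration = 11 - 4 = 7
Total Float = LF - EF = 11 - 7
(or LS - ES = 7 - 3)
= 4


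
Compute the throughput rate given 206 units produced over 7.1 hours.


Throughput = units / time
= 206 / 7.1
= 29.0 units/hour


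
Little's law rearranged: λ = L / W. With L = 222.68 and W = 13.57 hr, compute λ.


Little's law: L = λW → λ = L / W
= 222.68 / 13.57
= 16.41 per hour


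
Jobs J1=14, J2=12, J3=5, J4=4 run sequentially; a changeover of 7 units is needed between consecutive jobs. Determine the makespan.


Makespan = Σ processing + (n-1) × setup
= (14 + 12 + 5 + 4) + (4-1)×7
= 35 + 21
= 56 time units


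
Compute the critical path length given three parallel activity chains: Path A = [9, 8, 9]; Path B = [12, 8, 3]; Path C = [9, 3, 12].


Path A: 9 + 8 + 9 = 26
Path B: 12 + 8 + 3 = 23
Path C: 9 + 3 + 12 = 24
Critical path = longest = max(26, 23, 24)
= 26 (Path A)


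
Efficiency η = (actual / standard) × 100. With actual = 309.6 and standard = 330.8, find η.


Efficiency = (actual / standard) × 100
= (309.6 / 330.8) × 100
= 93.6%


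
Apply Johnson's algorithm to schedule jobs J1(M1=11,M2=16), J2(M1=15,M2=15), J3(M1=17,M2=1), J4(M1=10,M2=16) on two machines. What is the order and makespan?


Johnson's rule:
Group 1 (M1≤M2, sort by M1): ['J4', 'J1', 'J2']
Group 2 (M1>M2, sort desc M2): ['J3']
Sequence: J4 → J1 → J2 → J3
Makespan calculation:
  J4: M1 done=10, M2 done=26
  J1: M1 done=21, M2 done=42
  J2: M1 done=36, M2 done=57
  J3: M1 done=53, M2 done=58
= Sequence: J4 → J1 → J2 → J3, Makespan: 58


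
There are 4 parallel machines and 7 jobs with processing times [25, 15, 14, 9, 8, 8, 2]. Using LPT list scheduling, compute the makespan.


Jobs (LPT sorted): [25, 15, 14, 9, 8, 8, 2]
Machines: 4
  J=25 → Machine 1 (load: 0+25=25)
  J=15 → Machine 2 (load: 0+15=15)
  J=14 → Machine 3 (load: 0+14=14)
  J=9 → Machine 4 (load: 0+9=9)
  J=8 → Machine 4 (load: 9+8=17)
  J=8 → Machine 3 (load: 14+8=22)
  J=2 → Machine 2 (load: 15+2=17)
Machine loads: [25, 17, 22, 17]
Makespan = max = 25 time units


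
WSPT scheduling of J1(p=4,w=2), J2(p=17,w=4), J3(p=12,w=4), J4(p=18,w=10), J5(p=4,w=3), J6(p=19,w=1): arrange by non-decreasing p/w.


WSPT (Smith's rule): sort by p/w ascending
  J5: p/w = 4/3 = 1.333
  J4: p/w = 18/10 = 1.800
  J1: p/w = 4/2 = 2.000
  J3: p/w = 12/4 = 3.000
  J2: p/w = 17/4 = 4.250
  J6: p/w = 19/1 = 19.000
Order: J5 → J4 → J1 → J3 → J2 → J6


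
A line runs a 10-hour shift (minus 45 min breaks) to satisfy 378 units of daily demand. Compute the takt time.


Available = 10×60 - 45 = 555 min
Takt time = 555 / 378
= 1.47 min/unit


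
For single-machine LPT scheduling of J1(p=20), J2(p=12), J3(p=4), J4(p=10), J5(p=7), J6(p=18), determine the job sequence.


LPT: sort by longest processing time first
  J1: p=20
  J6: p=18
  J2: p=12
  J4: p=10
  J5: p=7
  J3: p=4
Order: J1 → J6 → J2 → J4 → J5 → J3


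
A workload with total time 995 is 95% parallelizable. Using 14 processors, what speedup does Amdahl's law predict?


Amdahl's law: T_p = T × ((1-p) + p/N)
= 995 × ((1-0.95) + 0.95/14)
= 995 × (0.05 + 0.0679)
= 995 × 0.1179
= 117.27
Speedup = 995/117.27
= 8.48×


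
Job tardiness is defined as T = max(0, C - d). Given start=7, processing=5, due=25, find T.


Completion = start + processing = 7 + 5 = 12
Tardiness = max(0, C - d) = max(0, 12 - 25)
= max(0, -13)
= 0


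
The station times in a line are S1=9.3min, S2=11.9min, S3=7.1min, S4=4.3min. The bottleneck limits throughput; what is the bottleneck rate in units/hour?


Bottleneck = longest station time
Station times: [9.3, 11.9, 7.1, 4.3]
Max = 11.9 min
Rate = 60 / 11.9
= 5.04 units/hour (bottleneck: 11.9min)


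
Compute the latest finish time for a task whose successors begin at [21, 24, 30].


LF = min of all successor start times
Successors start at: [21, 24, 30]
LF = min(21, 24, 30)
= 21


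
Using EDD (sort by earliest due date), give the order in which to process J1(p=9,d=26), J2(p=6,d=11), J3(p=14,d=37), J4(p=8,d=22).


EDD: sort by earliest due date
  J2: d=11, p=6
  J4: d=22, p=8
  J1: d=26, p=9
  J3: d=37, p=14
Order: J2 → J4 → J1 → J3


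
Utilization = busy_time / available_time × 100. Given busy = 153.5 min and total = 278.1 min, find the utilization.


Utilization = busy / total × 100
= 153.5 / 278.1 × 100
= 55.2%


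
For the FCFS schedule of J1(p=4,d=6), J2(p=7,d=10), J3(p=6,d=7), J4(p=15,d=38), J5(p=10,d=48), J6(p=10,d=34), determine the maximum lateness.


Lateness per job (L = C - d):
  J1: C=4, d=6, L=-2
  J2: C=11, d=10, L=1
  J3: C=17, d=7, L=10
  J4: C=32, d=38, L=-6
  J5: C=42, d=48, L=-6
  J6: C=52, d=34, L=18
Lmax = max(-2, 1, 10, -6, -6, 18)
= 18


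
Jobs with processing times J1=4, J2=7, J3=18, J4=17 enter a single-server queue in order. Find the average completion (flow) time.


Completion times:
  J1: completes at 4
  J2: completes at 11
  J3: completes at 29
  J4: completes at 46
Sum = 90
Average = 90/4
= 22.50


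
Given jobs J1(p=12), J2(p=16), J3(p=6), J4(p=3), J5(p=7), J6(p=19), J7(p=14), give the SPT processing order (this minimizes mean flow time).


SPT: sort by shortest processing time
  J4: p=3
  J3: p=6
  J5: p=7
  J1: p=12
  J7: p=14
  J2: p=16
  J6: p=19
Order: J4 → J3 → J5 → J1 → J7 → J2 → J6


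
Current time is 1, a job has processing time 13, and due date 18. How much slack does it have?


Slack = due - current_time - processing
= 18 - 1 - 13
= 4


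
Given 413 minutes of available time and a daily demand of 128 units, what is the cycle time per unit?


Cycle time = available time / demand
= 413 / 128
= 3.23 min/unit


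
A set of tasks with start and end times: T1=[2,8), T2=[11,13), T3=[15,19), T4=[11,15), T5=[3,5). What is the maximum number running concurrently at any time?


Check each time point for overlaps:
  t=3: 2 tasks active (T1, T5)
Max concurrent = 2


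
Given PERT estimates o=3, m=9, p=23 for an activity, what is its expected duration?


te = (o + 4m + p) / 6
= (3 + 4×9 + 23) / 6
= (3 + 36 + 23) / 6
= 62 / 6
= 10.33


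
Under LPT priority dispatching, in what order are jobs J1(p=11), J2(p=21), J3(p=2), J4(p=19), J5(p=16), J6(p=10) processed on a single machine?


LPT: sort by longest processing time first
  J2: p=21
  J4: p=19
  J5: p=16
  J1: p=11
  J6: p=10
  J3: p=2
Order: J2 → J4 → J5 → J1 → J6 → J3


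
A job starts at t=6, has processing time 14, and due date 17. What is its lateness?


Completion = 6 + 14 = 20
Lateness = C - d = 20 - 17
= 3


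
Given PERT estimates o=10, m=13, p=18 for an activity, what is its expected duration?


te = (o + 4m + p) / 6
= (10 + 4×13 + 18) / 6
= (10 + 52 + 18) / 6
= 80 / 6
= 13.33


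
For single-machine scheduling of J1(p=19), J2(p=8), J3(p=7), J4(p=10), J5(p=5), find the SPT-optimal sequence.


SPT: sort by shortest processing time
  J5: p=5
  J3: p=7
  J2: p=8
  J4: p=10
  J1: p=19
Order: J5 → J3 → J2 → J4 → J1


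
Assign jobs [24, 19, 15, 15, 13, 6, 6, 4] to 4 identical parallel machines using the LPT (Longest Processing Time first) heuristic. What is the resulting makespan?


Jobs (LPT sorted): [24, 19, 15, 15, 13, 6, 6, 4]
Machines: 4
  J=24 → Machine 1 (load: 0+24=24)
  J=19 → Machine 2 (load: 0+19=19)
  J=15 → Machine 3 (load: 0+15=15)
  J=15 → Machine 4 (load: 0+15=15)
  J=13 → Machine 3 (load: 15+13=28)
  J=6 → Machine 4 (load: 15+6=21)
  J=6 → Machine 2 (load: 19+6=25)
  J=4 → Machine 4 (load: 21+4=25)
Machine loads: [24, 25, 28, 25]
Makespan = max = 28 time units


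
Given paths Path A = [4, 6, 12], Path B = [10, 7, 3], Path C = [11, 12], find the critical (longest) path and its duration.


Path A: 4 + 6 + 12 = 22
Path B: 10 + 7 + 3 = 20
Path C: 11 + 12 = 23
Critical path = longest = max(22, 20, 23)
= 23 (Path C)


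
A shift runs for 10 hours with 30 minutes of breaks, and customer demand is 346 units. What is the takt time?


Available = 10×60 - 30 = 570 min
Takt time = 570 / 346
= 1.65 min/unit


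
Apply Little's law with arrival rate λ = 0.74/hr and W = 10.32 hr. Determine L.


Little's law: L = λ × W
= 0.74 × 10.32
= 7.64


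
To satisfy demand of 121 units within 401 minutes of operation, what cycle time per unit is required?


Cycle time = available time / demand
= 401 / 121
= 3.31 min/unit


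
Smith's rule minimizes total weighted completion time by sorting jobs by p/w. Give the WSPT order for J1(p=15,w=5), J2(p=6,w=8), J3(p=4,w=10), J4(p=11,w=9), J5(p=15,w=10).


WSPT (Smith's rule): sort by p/w ascending
  J3: p/w = 4/10 = 0.400
  J2: p/w = 6/8 = 0.750
  J4: p/w = 11/9 = 1.222
  J5: p/w = 15/10 = 1.500
  J1: p/w = 15/5 = 3.000
Order: J3 → J2 → J4 → J5 → J1


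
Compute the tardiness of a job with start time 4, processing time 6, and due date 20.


Completion = start + processing = 4 + 6 = 10
Tardiness = max(0, C - d) = max(0, 10 - 20)
= max(0, -10)
= 0


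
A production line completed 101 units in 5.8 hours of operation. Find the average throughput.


Throughput = units / time
= 101 / 5.8
= 17.4 units/hour


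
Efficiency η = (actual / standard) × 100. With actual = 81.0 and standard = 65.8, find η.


Efficiency = (actual / standard) × 100
= (81.0 / 65.8) × 100
= 123.1%


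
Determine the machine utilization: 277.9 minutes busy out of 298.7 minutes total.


Utilization = busy / total × 100
= 277.9 / 298.7 × 100
= 93.0%


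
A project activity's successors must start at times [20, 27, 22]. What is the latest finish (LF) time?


LF = min of all successor start times
Successors start at: [20, 27, 22]
LF = min(20, 27, 22)
= 20


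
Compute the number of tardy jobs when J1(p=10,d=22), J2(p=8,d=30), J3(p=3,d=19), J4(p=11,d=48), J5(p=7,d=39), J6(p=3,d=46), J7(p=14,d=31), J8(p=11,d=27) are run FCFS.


Completion vs due date:
  J1: C=10, d=22 → on time
  J2: C=18, d=30 → on time
  J3: C=21, d=19 → TARDY
  J4: C=32, d=48 → on time
  J5: C=39, d=39 → on time
  J6: C=42, d=46 → on time
  J7: C=56, d=31 → TARDY
  J8: C=67, d=27 → TARDY
Tardy jobs: J3, J7, J8
Count = 3


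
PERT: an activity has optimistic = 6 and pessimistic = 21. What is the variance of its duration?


σ² = ((p - o) / 6)² = (p - o)² / 36
= (21 - 6)² / 36
= 15² / 36
= 225 / 36
= 6.2500


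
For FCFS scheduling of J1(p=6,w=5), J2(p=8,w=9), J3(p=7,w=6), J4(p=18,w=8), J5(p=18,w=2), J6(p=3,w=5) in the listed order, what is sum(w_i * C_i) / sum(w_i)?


Completion times:
  J1: C=6, w×C=5×6=30
  J2: C=14, w×C=9×14=126
  J3: C=21, w×C=6×21=126
  J4: C=39, w×C=8×39=312
  J5: C=57, w×C=2×57=114
  J6: C=60, w×C=5×60=300
Sum w×C = 1008
Sum w = 35
Weighted avg = 1008/35
= 28.80


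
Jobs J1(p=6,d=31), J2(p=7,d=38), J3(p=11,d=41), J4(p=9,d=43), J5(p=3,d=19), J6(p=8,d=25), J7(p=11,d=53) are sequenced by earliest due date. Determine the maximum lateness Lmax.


EDD order: J5 → J6 → J1 → J2 → J3 → J4 → J7
Completion and lateness:
  J5: C=3, d=19, L=3-19=-16
  J6: C=11, d=25, L=11-25=-14
  J1: C=17, d=31, L=17-31=-14
  J2: C=24, d=38, L=24-38=-14
  J3: C=35, d=41, L=35-41=-6
  J4: C=44, d=43, L=44-43=1
  J7: C=55, d=53, L=55-53=2
Lmax = max(-16, -14, -14, -14, -6, 1, 2)
= 2


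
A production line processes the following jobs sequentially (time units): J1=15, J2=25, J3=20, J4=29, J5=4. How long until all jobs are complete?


Sequential makespan: sum all processing times
= 15 + 25 + 20 + 29 + 4
= 93 time units


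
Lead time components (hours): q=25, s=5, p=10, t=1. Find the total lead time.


Lead time = queue + setup + processing + transit
= 25 + 5 + 10 + 1
= 41 hours


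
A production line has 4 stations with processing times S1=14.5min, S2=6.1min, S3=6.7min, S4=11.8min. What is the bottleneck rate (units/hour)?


Bottleneck = longest station time
Station times: [14.5, 6.1, 6.7, 11.8]
Max = 14.5 min
Rate = 60 / 14.5
= 4.14 units/hour (bottleneck: 14.5min)


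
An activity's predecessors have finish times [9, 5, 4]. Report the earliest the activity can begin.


ES = max of all predecessor completion times
Predecessors: [9, 5, 4]
ES = max(9, 5, 4)
= 9


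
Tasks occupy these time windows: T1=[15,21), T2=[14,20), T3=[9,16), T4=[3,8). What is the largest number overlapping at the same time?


Check each time point for overlaps:
  t=15: 3 tasks active (T1, T2, T3)
Max concurrent = 3


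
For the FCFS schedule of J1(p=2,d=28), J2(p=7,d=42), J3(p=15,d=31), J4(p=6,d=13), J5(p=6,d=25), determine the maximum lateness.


Lateness per job (L = C - d):
  J1: C=2, d=28, L=-26
  J2: C=9, d=42, L=-33
  J3: C=24, d=31, L=-7
  J4: C=30, d=13, L=17
  J5: C=36, d=25, L=11
Lmax = max(-26, -33, -7, 17, 11)
= 17


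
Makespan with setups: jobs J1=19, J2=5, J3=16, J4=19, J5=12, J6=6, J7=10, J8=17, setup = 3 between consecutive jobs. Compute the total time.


Makespan = Σ processing + (n-1) × setup
= (19 + 5 + 16 + 19 + 12 + 6 + 10 + 17) + (8-1)×3
= 104 + 21
= 125 time units
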